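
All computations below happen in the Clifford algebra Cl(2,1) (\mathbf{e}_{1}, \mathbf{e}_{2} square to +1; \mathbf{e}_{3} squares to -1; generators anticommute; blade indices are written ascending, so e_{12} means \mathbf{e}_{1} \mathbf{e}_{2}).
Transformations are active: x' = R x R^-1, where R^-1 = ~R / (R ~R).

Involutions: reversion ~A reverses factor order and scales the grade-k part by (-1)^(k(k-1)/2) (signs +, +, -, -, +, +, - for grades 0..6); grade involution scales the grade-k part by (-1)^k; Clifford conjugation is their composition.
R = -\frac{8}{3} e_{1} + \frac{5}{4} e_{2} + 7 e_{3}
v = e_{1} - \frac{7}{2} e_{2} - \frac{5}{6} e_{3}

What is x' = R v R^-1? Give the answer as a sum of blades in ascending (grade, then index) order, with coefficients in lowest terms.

~R = -\frac{8}{3} e_{1} + \frac{5}{4} e_{2} + 7 e_{3}, and R ~R = -\frac{5807}{144}, so R^-1 = ~R / (-\frac{5807}{144}).
R v = -\frac{29}{24} + \frac{97}{12} e_{12} - \frac{43}{9} e_{13} + \frac{563}{24} e_{23}
Answer: -\frac{6735}{5807} e_{1} + \frac{41519}{11614} e_{2} + \frac{43651}{34842} e_{3}


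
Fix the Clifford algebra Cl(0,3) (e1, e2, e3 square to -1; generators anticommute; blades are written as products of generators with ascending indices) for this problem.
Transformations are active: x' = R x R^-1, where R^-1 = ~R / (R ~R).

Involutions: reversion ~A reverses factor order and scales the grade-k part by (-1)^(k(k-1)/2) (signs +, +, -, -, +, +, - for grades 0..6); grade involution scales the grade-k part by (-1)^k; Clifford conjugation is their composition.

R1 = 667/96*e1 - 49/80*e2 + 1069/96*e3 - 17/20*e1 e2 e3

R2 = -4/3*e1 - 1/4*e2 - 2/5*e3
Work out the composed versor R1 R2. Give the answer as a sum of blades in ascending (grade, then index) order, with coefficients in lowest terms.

Distribute over the terms of R2 (each basis-blade product reordered to ascending indices, repeated generators contracted through their squares):
R1 (-4/3*e1) = 667/72 - 49/60*e1 e2 + 1069/72*e1 e3 - 17/15*e2 e3
R1 (-1/4*e2) = -49/320 - 667/384*e1 e2 + 17/80*e1 e3 + 1069/384*e2 e3
R1 (-2/5*e3) = 1069/240 - 17/50*e1 e2 - 667/240*e1 e3 + 49/200*e2 e3
Summing the partial products and collecting blades:
Answer: 39067/2880 - 27779/9600*e1 e2 + 4421/360*e1 e3 + 18197/9600*e2 e3


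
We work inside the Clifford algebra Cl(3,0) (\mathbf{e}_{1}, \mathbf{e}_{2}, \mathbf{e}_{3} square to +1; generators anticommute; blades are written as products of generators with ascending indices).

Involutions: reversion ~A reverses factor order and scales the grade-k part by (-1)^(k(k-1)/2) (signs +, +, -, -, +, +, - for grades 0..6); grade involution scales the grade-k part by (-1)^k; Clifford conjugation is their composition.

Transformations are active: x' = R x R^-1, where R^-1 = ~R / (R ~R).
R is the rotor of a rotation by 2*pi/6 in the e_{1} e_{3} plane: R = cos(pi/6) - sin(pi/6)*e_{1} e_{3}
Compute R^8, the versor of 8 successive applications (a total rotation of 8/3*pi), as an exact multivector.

Rotor phase runs at HALF the rotation angle; powers of one rotor simply add phase, so after 8 steps in e_{1} e_{3} the phase is 8*pi/6 = \frac{4 \pi}{3} and R^8 = cos(\frac{4 \pi}{3}) - sin(\frac{4 \pi}{3})*e_{1} e_{3}.
cos(\frac{4 \pi}{3}) = - \frac{1}{2} and sin(\frac{4 \pi}{3}) = - \frac{\sqrt{3}}{2}, so R^8 = -\frac{1}{2} + \frac{\sqrt{3}}{2} e_{1} e_{3}. The net rotation is 2/3*pi (after discarding 1 full turn, each of which contributes a factor -1 to the rotor); the rotor keeps the half-angle phase exactly.
Answer: -\frac{1}{2} + \frac{\sqrt{3}}{2} e_{1} e_{3}


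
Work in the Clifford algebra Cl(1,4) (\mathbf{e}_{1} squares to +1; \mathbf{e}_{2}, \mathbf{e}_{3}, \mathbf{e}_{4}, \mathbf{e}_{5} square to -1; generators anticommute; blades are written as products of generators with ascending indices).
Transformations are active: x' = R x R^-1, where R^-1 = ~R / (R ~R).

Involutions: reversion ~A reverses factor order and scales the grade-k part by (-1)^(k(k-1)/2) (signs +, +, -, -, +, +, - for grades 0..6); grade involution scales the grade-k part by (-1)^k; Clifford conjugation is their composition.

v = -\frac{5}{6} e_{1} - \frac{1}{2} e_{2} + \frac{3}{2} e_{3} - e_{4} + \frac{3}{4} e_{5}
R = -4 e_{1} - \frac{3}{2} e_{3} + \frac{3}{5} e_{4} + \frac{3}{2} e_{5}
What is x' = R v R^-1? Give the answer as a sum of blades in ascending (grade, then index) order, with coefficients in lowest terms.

~R = -4 e_{1} - \frac{3}{2} e_{3} + \frac{3}{5} e_{4} + \frac{3}{2} e_{5}, and R ~R = \frac{557}{50}, so R^-1 = ~R / (\frac{557}{50}).
R v = \frac{607}{120} + 2 e_{1} e_{2} - \frac{29}{4} e_{1} e_{3} + \frac{9}{2} e_{1} e_{4} - \frac{7}{4} e_{1} e_{5} - \frac{3}{4} e_{2} e_{3} + \frac{3}{10} e_{2} e_{4} + \frac{3}{4} e_{2} e_{5} + \frac{3}{5} e_{3} e_{4} - \frac{27}{8} e_{3} e_{5} + \frac{39}{20} e_{4} e_{5}
Answer: -\frac{9355}{3342} e_{1} + \frac{1}{2} e_{2} - \frac{6377}{2228} e_{3} + \frac{1721}{1114} e_{4} + \frac{341}{557} e_{5}


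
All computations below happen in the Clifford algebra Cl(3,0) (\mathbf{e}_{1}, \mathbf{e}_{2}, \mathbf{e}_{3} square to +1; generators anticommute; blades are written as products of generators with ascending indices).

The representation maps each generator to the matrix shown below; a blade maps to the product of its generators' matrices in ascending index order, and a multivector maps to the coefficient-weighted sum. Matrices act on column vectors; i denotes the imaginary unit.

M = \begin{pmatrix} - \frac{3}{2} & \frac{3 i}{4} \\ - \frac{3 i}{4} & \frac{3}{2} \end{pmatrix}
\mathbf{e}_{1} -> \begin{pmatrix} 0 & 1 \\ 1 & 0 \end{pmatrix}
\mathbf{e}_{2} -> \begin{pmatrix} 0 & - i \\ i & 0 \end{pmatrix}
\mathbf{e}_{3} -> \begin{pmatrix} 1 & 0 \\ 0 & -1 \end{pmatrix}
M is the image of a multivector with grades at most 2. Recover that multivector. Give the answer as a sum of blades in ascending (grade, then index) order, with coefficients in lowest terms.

Method: 1, rho(e_{1}), rho(e_{2}), rho(e_{3}) form a trace-orthogonal basis of the 2x2 complex matrices (tr(X Y) = 2 if X = Y, else 0), so M = m0*1 + m1*rho(e_{1}) + m2*rho(e_{2}) + m3*rho(e_{3}) with m0 = tr(M)/2 = 0, m1 = tr(M rho(e_{1}))/2 = 0, m2 = tr(M rho(e_{2}))/2 = - \frac{3}{4}, m3 = tr(M rho(e_{3}))/2 = - \frac{3}{2}.
Multiplying table entries, the bivector images are rho(e_{1} e_{2}) = i*rho(e_{3}), rho(e_{1} e_{3}) = -i*rho(e_{2}), rho(e_{2} e_{3}) = i*rho(e_{1}); with real blade coefficients the real parts of m0..m3 are the coefficients of 1, e_{1}, e_{2}, e_{3} and the imaginary parts give the bivectors (e_{2} e_{3}: Im m1, e_{1} e_{3}: -Im m2, e_{1} e_{2}: Im m3).
Answer: -\frac{3}{4} e_{2} - \frac{3}{2} e_{3}


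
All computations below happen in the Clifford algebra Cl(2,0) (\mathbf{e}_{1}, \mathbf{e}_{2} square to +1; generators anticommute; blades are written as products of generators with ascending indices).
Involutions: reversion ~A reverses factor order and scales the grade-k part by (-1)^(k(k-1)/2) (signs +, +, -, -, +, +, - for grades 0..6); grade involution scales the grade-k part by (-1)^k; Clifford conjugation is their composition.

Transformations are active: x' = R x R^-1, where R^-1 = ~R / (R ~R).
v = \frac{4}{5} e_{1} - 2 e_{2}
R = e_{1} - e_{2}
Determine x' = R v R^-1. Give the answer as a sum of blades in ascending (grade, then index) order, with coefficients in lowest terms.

~R = e_{1} - e_{2}, and R ~R = 2, so R^-1 = ~R / (2).
R v = \frac{14}{5} - \frac{6}{5} e_{1} e_{2}
Answer: 2 e_{1} - \frac{4}{5} e_{2}


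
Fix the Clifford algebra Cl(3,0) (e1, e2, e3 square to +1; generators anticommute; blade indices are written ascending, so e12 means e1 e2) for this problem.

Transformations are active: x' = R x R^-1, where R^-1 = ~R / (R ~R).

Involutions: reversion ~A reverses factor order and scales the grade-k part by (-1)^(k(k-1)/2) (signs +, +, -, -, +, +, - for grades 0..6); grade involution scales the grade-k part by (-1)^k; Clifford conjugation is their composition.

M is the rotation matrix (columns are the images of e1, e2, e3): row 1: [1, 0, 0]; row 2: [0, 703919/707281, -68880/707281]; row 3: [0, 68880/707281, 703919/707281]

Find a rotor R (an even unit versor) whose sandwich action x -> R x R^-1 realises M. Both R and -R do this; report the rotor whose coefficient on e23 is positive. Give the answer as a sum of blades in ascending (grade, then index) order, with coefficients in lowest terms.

Method: write R = a + b12*e12 + b13*e13 + b23*e23 with a^2 + b12^2 + b13^2 + b23^2 = 1 (so R^-1 = ~R). Expanding the columns R e_j ~R gives tr M = 4a^2 - 1 and, from the antisymmetric part, M21 - M12 = -4a*b12, M13 - M31 = 4a*b13, M32 - M23 = -4a*b23.
Here tr M = 2115119/707281, so a^2 = (1 + tr M)/4 = 705600/707281 and a = ±840/841. Taking a = 840/841: M21 - M12 = 0, M13 - M31 = 0, M32 - M23 = 137760/707281, giving b12 = 0, b13 = 0, b23 = -41/841, i.e. R = 840/841 - 41/841*e23.
Its e23 coefficient is negative, so report the other preimage -R.
Answer: -840/841 + 41/841*e23. Uniqueness: Spin(3) -> SO(3) maps R and -R to the same rotation of trace 2115119/707281; fixing the sign of the e23 coefficient removes the ambiguity.


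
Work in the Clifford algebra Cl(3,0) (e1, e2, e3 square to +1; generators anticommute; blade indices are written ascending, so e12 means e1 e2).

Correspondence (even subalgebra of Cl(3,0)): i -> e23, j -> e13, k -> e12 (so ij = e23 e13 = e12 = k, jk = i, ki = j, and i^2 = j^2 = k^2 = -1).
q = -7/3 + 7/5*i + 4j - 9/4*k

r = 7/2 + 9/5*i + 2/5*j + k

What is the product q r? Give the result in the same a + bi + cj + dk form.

In blades: q = -7/3 - 9/4*e12 + 4*e13 + 7/5*e23, r = 7/2 + e12 + 2/5*e13 + 9/5*e23.
Distribute q over r term by term (generator squares from the signature, products reordered to ascending indices): (-7/3)*r = -49/6 - 7/3*e12 - 14/15*e13 - 21/5*e23; (-9/4*e12)*r = 9/4 - 63/8*e12 - 81/20*e13 + 9/10*e23; (4*e13)*r = -8/5 - 36/5*e12 + 14*e13 + 4*e23; (7/5*e23)*r = -63/25 + 14/25*e12 - 7/5*e13 + 49/10*e23.
Sum: -3011/300 - 10109/600*e12 + 457/60*e13 + 28/5*e23; translating back through the correspondence:
Answer: -3011/300 + 28/5*i + 457/60*j - 10109/600*k


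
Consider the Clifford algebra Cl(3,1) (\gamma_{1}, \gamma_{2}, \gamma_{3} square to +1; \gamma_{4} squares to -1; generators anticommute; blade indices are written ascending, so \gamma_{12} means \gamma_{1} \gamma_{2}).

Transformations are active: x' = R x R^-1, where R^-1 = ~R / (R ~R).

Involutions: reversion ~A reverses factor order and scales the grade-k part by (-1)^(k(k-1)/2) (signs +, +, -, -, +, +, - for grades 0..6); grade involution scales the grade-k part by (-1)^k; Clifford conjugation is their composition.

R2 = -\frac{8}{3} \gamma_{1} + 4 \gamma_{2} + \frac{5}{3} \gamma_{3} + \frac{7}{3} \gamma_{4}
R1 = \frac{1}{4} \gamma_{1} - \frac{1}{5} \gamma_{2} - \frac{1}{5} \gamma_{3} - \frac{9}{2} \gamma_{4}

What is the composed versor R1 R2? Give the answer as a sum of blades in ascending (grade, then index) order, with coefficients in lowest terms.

Distribute over the terms of R1 (each basis-blade product reordered to ascending indices, repeated generators contracted through their squares):
(\frac{1}{4} \gamma_{1}) R2 = -\frac{2}{3} + \gamma_{12} + \frac{5}{12} \gamma_{13} + \frac{7}{12} \gamma_{14}
(-\frac{1}{5} \gamma_{2}) R2 = -\frac{4}{5} - \frac{8}{15} \gamma_{12} - \frac{1}{3} \gamma_{23} - \frac{7}{15} \gamma_{24}
(-\frac{1}{5} \gamma_{3}) R2 = -\frac{1}{3} - \frac{8}{15} \gamma_{13} + \frac{4}{5} \gamma_{23} - \frac{7}{15} \gamma_{34}
(-\frac{9}{2} \gamma_{4}) R2 = \frac{21}{2} - 12 \gamma_{14} + 18 \gamma_{24} + \frac{15}{2} \gamma_{34}
Summing the partial products and collecting blades:
Answer: \frac{87}{10} + \frac{7}{15} \gamma_{12} - \frac{7}{60} \gamma_{13} - \frac{137}{12} \gamma_{14} + \frac{7}{15} \gamma_{23} + \frac{263}{15} \gamma_{24} + \frac{211}{30} \gamma_{34}


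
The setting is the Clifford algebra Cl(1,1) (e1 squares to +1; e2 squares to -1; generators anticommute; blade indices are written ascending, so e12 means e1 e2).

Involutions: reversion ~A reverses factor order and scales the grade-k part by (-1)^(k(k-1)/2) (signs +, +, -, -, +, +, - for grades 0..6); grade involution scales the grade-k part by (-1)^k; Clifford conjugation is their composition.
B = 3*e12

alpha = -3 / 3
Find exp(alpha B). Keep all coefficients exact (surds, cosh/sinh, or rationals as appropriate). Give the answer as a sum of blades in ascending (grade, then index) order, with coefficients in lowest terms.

B^2 = (3)^2*(e12)^2 = 9*(+1) = 9 (a basis 2-blade squares to minus the product of its generators' squares).
B^2 = 9 — hyperbolic case — the even/odd split gives cosh and sinh: l = 3, alpha*l = -3, so exp(alpha B) = cosh(-3) + (sinh(-3)/3)*B = cosh(3) + (-sinh(3)/3)*B.
Answer: cosh(3) - sinh(3)*e12


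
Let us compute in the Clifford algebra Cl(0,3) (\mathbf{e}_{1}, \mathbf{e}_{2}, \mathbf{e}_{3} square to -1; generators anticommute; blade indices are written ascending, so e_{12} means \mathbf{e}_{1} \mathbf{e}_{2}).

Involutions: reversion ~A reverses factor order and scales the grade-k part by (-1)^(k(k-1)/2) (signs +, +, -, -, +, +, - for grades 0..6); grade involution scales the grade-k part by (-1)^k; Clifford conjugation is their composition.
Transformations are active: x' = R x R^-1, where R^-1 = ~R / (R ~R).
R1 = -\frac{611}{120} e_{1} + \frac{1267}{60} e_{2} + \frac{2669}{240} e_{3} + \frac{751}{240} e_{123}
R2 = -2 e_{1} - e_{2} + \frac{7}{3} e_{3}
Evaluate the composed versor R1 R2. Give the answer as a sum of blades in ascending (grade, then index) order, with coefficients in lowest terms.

Distribute over the terms of R2 (each basis-blade product reordered to ascending indices, repeated generators contracted through their squares):
R1 (-2 e_{1}) = -\frac{611}{60} + \frac{1267}{30} e_{12} + \frac{2669}{120} e_{13} + \frac{751}{120} e_{23}
R1 (-e_{2}) = \frac{1267}{60} + \frac{611}{120} e_{12} - \frac{751}{240} e_{13} + \frac{2669}{240} e_{23}
R1 (\frac{7}{3} e_{3}) = -\frac{18683}{720} - \frac{5257}{720} e_{12} - \frac{4277}{360} e_{13} + \frac{8869}{180} e_{23}
Summing the partial products and collecting blades:
Answer: -\frac{10811}{720} + \frac{28817}{720} e_{12} + \frac{5207}{720} e_{13} + \frac{47989}{720} e_{23}


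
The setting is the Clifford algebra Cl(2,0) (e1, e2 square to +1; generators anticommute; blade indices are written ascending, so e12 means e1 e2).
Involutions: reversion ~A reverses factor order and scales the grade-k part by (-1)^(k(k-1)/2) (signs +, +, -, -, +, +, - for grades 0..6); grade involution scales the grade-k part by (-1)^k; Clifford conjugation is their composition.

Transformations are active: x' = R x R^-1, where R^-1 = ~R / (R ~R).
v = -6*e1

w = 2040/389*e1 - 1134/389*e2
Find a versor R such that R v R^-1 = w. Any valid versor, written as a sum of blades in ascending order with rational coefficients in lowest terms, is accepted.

Sketch: the shared square 36 makes R = v + w = -294/389*e1 - 1134/389*e2 the natural versor; its sandwich fixes that direction, negates (v - w)/2, and sends v to w.
Answer: -294/389*e1 - 1134/389*e2


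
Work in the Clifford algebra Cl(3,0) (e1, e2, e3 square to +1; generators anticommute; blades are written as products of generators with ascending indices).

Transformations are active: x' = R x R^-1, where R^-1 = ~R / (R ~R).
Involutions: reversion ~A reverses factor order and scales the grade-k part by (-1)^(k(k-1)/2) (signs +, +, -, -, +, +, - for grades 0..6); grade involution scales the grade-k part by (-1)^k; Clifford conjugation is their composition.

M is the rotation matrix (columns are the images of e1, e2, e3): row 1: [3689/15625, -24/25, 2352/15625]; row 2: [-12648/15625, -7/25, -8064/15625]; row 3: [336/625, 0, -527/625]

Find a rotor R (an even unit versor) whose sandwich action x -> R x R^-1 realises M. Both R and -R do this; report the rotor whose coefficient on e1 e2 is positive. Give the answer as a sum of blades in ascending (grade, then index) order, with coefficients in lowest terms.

Method: write R = a + b12*e1 e2 + b13*e1 e3 + b23*e2 e3 with a^2 + b12^2 + b13^2 + b23^2 = 1 (so R^-1 = ~R). Expanding the columns R e_j ~R gives tr M = 4a^2 - 1 and, from the antisymmetric part, M21 - M12 = -4a*b12, M13 - M31 = 4a*b13, M32 - M23 = -4a*b23.
Here tr M = -13861/15625, so a^2 = (1 + tr M)/4 = 441/15625 and a = ±21/125. Taking a = 21/125: M21 - M12 = 2352/15625, M13 - M31 = -6048/15625, M32 - M23 = 8064/15625, giving b12 = -28/125, b13 = -72/125, b23 = -96/125, i.e. R = 21/125 - 28/125*e1 e2 - 72/125*e1 e3 - 96/125*e2 e3.
Its e1 e2 coefficient is negative, so report the other preimage -R.
Answer: -21/125 + 28/125*e1 e2 + 72/125*e1 e3 + 96/125*e2 e3. Key observation: the double cover Spin(3) -> SO(3) sends R and -R to the same matrix (trace -13861/15625 here), so the stated sign of the e1 e2 coefficient is what selects one sheet.


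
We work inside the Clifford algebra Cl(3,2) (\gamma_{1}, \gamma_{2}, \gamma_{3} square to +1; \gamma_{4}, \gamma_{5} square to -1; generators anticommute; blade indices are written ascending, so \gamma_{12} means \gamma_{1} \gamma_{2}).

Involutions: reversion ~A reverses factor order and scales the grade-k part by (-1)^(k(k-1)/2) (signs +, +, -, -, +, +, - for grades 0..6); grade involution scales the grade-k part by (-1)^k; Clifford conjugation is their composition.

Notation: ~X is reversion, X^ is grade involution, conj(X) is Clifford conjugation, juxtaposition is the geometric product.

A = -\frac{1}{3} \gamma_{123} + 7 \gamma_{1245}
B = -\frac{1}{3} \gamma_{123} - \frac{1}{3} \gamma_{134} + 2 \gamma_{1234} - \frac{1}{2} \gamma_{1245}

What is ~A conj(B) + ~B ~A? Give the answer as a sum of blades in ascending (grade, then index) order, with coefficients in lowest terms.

first term: -\frac{61}{18} - \frac{2}{3} \gamma_{4} - \frac{1}{9} \gamma_{24} - 14 \gamma_{35} + \frac{7}{3} \gamma_{235} + \frac{5}{2} \gamma_{345}
second term: -\frac{65}{18} + \frac{2}{3} \gamma_{4} - \frac{1}{9} \gamma_{24} + 14 \gamma_{35} - \frac{7}{3} \gamma_{235} - \frac{13}{6} \gamma_{345}
Answer: -7 - \frac{2}{9} \gamma_{24} + \frac{1}{3} \gamma_{345}


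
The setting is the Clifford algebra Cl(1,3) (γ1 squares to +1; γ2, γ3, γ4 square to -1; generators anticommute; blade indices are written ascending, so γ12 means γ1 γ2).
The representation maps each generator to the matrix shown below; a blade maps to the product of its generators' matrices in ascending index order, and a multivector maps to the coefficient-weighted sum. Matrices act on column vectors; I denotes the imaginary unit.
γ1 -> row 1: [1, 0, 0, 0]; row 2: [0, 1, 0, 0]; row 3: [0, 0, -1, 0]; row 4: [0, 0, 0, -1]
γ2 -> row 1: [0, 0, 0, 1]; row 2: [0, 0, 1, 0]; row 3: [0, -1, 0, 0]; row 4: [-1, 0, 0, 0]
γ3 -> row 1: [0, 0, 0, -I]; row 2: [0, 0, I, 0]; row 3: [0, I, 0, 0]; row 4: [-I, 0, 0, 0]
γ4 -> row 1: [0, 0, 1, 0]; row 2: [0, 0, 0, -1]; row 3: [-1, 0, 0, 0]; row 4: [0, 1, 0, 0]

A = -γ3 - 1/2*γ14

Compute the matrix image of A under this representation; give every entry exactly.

Bivector images (products of the table entries): rho(γ14) = rho(γ1)rho(γ4) = row 1: [0, 0, 1, 0]; row 2: [0, 0, 0, -1]; row 3: [1, 0, 0, 0]; row 4: [0, -1, 0, 0].
M = (-1)*rho(γ3) + (-1/2)*rho(γ14), summed entrywise:
Answer: row 1: [0, 0, -1/2, I]; row 2: [0, 0, -I, 1/2]; row 3: [-1/2, -I, 0, 0]; row 4: [I, 1/2, 0, 0]


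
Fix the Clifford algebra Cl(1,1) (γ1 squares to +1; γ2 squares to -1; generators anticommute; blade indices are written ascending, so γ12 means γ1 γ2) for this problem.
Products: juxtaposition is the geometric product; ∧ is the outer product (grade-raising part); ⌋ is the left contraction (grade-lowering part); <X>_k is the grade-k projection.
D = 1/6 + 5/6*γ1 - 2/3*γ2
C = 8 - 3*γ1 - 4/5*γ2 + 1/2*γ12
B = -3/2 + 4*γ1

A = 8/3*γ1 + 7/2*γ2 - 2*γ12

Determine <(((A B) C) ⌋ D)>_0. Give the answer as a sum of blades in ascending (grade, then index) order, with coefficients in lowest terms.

step 1: 32/3 - 4*γ1 + 11/4*γ2 - 11*γ12
step 2: 2821/30 - 2857/40*γ1 - 323/15*γ2 - 4273/60*γ12
step 3: -13969/240 + 2821/36*γ1 - 2821/45*γ2
step 4: -13969/240
Answer: -13969/240


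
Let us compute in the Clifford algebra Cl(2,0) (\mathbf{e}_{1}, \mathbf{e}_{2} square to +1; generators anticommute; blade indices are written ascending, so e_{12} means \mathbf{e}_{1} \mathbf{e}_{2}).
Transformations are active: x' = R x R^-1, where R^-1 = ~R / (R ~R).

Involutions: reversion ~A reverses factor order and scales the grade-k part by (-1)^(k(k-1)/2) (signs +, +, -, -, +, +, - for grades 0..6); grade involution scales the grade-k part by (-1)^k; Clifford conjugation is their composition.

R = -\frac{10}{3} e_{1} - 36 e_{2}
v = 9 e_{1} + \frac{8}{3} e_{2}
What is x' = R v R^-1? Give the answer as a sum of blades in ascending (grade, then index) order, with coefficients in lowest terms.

~R = -\frac{10}{3} e_{1} - 36 e_{2}, and R ~R = \frac{11764}{9}, so R^-1 = ~R / (\frac{11764}{9}).
R v = -126 + \frac{2836}{9} e_{12}
Answer: -\frac{24579}{2941} e_{1} + \frac{37708}{8823} e_{2}


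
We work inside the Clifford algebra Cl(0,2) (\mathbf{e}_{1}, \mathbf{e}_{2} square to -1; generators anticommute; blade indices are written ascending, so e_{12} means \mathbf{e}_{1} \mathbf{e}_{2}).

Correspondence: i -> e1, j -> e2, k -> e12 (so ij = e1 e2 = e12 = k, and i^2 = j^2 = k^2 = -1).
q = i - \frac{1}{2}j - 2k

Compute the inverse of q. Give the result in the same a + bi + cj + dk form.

In blades: q = e_{1} - \frac{1}{2} e_{2} - 2 e_{12}.
With qbar = -e_{1} + \frac{1}{2} e_{2} + 2 e_{12} (scalar fixed, mapped units negated), q qbar = \frac{21}{4} (the sum of squared coefficients), so q^-1 = qbar / (\frac{21}{4}) = -\frac{4}{21} e_{1} + \frac{2}{21} e_{2} + \frac{8}{21} e_{12}; translating back:
Answer: -\frac{4}{21}i + \frac{2}{21}j + \frac{8}{21}k


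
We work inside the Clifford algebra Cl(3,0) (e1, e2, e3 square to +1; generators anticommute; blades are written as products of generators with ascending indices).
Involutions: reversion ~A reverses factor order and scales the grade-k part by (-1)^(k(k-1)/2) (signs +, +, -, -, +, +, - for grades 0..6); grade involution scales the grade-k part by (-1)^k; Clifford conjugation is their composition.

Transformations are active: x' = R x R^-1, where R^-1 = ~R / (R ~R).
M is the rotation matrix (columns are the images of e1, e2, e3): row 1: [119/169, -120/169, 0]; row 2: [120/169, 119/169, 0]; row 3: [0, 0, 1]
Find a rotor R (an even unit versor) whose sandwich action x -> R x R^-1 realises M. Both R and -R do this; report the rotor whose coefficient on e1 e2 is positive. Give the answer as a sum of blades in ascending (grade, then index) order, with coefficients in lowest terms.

Method: write R = a + b12*e1 e2 + b13*e1 e3 + b23*e2 e3 with a^2 + b12^2 + b13^2 + b23^2 = 1 (so R^-1 = ~R). Expanding the columns R e_j ~R gives tr M = 4a^2 - 1 and, from the antisymmetric part, M21 - M12 = -4a*b12, M13 - M31 = 4a*b13, M32 - M23 = -4a*b23.
Here tr M = 407/169, so a^2 = (1 + tr M)/4 = 144/169 and a = ±12/13. Taking a = 12/13: M21 - M12 = 240/169, M13 - M31 = 0, M32 - M23 = 0, giving b12 = -5/13, b13 = 0, b23 = 0, i.e. R = 12/13 - 5/13*e1 e2.
Its e1 e2 coefficient is negative, so report the other preimage -R.
Answer: -12/13 + 5/13*e1 e2. Key observation: the double cover Spin(3) -> SO(3) sends R and -R to the same matrix (trace 407/169 here), so the stated sign of the e1 e2 coefficient is what selects one sheet.


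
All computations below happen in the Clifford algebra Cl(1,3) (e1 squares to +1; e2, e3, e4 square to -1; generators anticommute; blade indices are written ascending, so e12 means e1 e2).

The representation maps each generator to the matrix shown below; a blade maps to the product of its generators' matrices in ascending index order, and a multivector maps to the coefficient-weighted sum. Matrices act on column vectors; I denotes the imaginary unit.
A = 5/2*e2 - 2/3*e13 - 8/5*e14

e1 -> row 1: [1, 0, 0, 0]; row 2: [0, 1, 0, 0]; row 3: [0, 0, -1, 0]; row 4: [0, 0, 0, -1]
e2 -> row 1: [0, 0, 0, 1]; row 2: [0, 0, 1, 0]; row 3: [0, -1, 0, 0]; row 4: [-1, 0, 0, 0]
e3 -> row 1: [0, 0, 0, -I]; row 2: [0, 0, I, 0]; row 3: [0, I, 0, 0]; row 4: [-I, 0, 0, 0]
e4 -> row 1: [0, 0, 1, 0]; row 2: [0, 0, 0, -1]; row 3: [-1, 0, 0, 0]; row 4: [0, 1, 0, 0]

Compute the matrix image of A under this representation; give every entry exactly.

Bivector images (products of the table entries): rho(e13) = rho(e1)rho(e3) = row 1: [0, 0, 0, -I]; row 2: [0, 0, I, 0]; row 3: [0, -I, 0, 0]; row 4: [I, 0, 0, 0]; rho(e14) = rho(e1)rho(e4) = row 1: [0, 0, 1, 0]; row 2: [0, 0, 0, -1]; row 3: [1, 0, 0, 0]; row 4: [0, -1, 0, 0].
M = (5/2)*rho(e2) + (-2/3)*rho(e13) + (-8/5)*rho(e14), summed entrywise:
Answer: row 1: [0, 0, -8/5, 5/2 + 2*I/3]; row 2: [0, 0, 5/2 - 2*I/3, 8/5]; row 3: [-8/5, -5/2 + 2*I/3, 0, 0]; row 4: [-5/2 - 2*I/3, 8/5, 0, 0]


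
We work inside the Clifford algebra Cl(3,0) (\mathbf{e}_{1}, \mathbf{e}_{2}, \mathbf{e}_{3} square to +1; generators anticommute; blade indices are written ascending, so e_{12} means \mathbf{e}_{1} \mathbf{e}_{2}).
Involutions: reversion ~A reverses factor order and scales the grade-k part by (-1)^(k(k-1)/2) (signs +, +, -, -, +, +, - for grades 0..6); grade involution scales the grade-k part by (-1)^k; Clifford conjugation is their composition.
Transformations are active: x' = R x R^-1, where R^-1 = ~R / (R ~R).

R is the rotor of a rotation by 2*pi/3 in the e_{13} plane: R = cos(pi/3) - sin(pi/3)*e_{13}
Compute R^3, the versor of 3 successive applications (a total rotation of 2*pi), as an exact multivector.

The rotor phase is half the rotation angle and phases add under composition, so 3 steps in the e_{13} plane accumulate phase 3*(pi/3) = \pi: R^3 = cos(\pi) - sin(\pi)*e_{13}.
cos(\pi) = -1 and sin(\pi) = 0, so R^3 = -1. The total rotation 2*pi is 1 full turn, so every vector returns to itself, yet the rotor is -1, on the OTHER sheet of the double cover (an odd number of 2*pi turns).
Answer: -1


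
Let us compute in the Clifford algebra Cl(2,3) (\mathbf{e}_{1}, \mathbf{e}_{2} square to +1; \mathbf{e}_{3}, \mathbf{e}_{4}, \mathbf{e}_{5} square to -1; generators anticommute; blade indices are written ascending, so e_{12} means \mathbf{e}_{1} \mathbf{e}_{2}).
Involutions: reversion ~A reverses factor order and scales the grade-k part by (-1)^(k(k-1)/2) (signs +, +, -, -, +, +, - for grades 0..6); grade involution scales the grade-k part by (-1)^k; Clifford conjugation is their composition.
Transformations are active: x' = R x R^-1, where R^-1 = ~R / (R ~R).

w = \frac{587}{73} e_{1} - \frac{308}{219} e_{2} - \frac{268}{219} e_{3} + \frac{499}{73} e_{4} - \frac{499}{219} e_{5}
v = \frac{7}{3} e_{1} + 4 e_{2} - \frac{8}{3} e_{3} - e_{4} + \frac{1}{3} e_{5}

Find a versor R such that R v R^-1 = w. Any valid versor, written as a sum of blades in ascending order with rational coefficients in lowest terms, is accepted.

Since q(v) = q(w) = \frac{119}{9}, the sum R = v + w = \frac{2272}{219} e_{1} + \frac{568}{219} e_{2} - \frac{284}{73} e_{3} + \frac{426}{73} e_{4} - \frac{142}{73} e_{5} does the job whenever invertible.
Answer: \frac{2272}{219} e_{1} + \frac{568}{219} e_{2} - \frac{284}{73} e_{3} + \frac{426}{73} e_{4} - \frac{142}{73} e_{5}


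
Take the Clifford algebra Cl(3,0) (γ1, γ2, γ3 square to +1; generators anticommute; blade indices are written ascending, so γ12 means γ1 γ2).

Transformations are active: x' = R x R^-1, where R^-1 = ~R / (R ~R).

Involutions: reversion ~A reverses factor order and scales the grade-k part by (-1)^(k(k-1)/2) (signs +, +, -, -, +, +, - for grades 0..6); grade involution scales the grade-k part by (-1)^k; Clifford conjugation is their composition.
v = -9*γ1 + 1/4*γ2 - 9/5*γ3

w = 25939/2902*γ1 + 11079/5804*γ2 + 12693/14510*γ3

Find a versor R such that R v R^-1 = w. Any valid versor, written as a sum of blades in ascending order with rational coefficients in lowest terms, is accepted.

Sketch: the shared square 33721/400 makes R = v + w = -179/2902*γ1 + 6265/2902*γ2 - 2685/2902*γ3 the natural versor; its sandwich fixes that direction, negates (v - w)/2, and sends v to w.
Answer: -179/2902*γ1 + 6265/2902*γ2 - 2685/2902*γ3


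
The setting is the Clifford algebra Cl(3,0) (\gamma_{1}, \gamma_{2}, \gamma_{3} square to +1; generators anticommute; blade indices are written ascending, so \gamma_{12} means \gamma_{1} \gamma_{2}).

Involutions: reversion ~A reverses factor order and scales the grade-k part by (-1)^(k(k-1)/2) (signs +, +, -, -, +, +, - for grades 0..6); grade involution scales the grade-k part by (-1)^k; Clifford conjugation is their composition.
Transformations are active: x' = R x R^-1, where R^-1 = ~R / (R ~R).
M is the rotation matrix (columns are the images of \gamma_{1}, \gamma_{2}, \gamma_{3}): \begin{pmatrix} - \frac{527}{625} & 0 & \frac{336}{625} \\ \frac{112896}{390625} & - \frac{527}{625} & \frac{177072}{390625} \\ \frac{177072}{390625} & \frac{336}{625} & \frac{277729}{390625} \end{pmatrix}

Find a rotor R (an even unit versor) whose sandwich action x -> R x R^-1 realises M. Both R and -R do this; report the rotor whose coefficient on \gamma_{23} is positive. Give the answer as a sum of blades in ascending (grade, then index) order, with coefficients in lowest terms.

Method: write R = a + b12*\gamma_{12} + b13*\gamma_{13} + b23*\gamma_{23} with a^2 + b12^2 + b13^2 + b23^2 = 1 (so R^-1 = ~R). Expanding the columns R e_j ~R gives tr M = 4a^2 - 1 and, from the antisymmetric part, M21 - M12 = -4a*b12, M13 - M31 = 4a*b13, M32 - M23 = -4a*b23.
Here tr M = -\frac{381021}{390625}, so a^2 = (1 + tr M)/4 = \frac{2401}{390625} and a = ±\frac{49}{625}. Taking a = \frac{49}{625}: M21 - M12 = \frac{112896}{390625}, M13 - M31 = \frac{32928}{390625}, M32 - M23 = \frac{32928}{390625}, giving b12 = -\frac{576}{625}, b13 = \frac{168}{625}, b23 = -\frac{168}{625}, i.e. R = \frac{49}{625} - \frac{576}{625} \gamma_{12} + \frac{168}{625} \gamma_{13} - \frac{168}{625} \gamma_{23}.
Its \gamma_{23} coefficient is negative, so report the other preimage -R.
Answer: -\frac{49}{625} + \frac{576}{625} \gamma_{12} - \frac{168}{625} \gamma_{13} + \frac{168}{625} \gamma_{23}. Note: both R and -R realise this M (trace -\frac{381021}{390625}); the covering map identifies them, and the \gamma_{23}-coefficient sign is the tie-breaker.


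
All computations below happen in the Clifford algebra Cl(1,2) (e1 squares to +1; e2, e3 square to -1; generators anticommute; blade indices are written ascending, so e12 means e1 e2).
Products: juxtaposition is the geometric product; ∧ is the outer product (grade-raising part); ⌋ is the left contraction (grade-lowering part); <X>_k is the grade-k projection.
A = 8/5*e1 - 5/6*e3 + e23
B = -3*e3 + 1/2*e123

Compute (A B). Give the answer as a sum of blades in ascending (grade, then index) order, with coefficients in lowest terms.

step 1: -5/2 - 1/2*e1 + 3*e2 + 5/12*e12 - 24/5*e13 + 4/5*e23
Answer: -5/2 - 1/2*e1 + 3*e2 + 5/12*e12 - 24/5*e13 + 4/5*e23


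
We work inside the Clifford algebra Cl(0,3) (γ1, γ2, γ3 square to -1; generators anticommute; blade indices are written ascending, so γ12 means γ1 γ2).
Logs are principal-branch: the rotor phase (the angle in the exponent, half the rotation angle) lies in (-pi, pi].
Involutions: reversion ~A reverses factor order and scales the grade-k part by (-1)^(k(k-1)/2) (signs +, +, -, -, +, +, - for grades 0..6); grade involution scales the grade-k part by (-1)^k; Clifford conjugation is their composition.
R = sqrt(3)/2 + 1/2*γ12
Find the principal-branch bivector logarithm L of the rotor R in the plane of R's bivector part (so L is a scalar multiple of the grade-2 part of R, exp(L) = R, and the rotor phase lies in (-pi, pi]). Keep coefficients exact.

The scalar part of R is sqrt(3)/2, which pins the rotor phase on the principal branch; dividing the bivector part by the sine of that phase recovers the unit plane, and L is the phase times that plane.
Concretely: cos(phase) = sqrt(3)/2 gives phase = ±pi/6, and since phase/sin(phase) is even the sign is immaterial: L = (phase/sin(phase)) * <R>_2 = (pi/3) * <R>_2.
Answer: pi/6*γ12


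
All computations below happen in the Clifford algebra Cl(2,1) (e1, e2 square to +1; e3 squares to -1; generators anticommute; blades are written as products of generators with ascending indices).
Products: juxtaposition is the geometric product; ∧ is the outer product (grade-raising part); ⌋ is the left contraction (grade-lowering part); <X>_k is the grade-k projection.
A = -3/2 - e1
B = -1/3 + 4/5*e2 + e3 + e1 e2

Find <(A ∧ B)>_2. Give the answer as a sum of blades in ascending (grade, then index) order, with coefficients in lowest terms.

step 1: 1/2 + 1/3*e1 - 6/5*e2 - 3/2*e3 - 23/10*e1 e2 - e1 e3
step 2: -23/10*e1 e2 - e1 e3
Answer: -23/10*e1 e2 - e1 e3


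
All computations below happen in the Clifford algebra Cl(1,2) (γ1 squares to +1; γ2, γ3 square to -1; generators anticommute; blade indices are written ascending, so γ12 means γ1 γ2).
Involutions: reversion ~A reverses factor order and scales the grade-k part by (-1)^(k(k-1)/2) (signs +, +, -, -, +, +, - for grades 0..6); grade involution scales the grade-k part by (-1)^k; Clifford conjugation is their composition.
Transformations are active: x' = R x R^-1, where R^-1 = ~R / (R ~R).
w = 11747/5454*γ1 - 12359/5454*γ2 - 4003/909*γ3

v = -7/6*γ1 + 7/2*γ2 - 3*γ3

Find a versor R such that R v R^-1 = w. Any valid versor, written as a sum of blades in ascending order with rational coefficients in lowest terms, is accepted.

Here q(v) = q(w) = -179/9; the classical choice R = v + w = 2692/2727*γ1 + 3365/2727*γ2 - 6730/909*γ3 then realises v -> w under the sandwich.
Answer: 2692/2727*γ1 + 3365/2727*γ2 - 6730/909*γ3


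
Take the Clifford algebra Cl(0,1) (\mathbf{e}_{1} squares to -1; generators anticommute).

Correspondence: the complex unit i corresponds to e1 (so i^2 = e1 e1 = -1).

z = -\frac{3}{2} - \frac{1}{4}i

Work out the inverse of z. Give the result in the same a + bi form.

In blades: z = -\frac{3}{2} - \frac{1}{4} e_{1}.
With qbar = -\frac{3}{2} + \frac{1}{4} e_{1} (scalar fixed, mapped units negated), z qbar = \frac{37}{16} (the sum of squared coefficients), so z^-1 = qbar / (\frac{37}{16}) = -\frac{24}{37} + \frac{4}{37} e_{1}; translating back:
Answer: -\frac{24}{37} + \frac{4}{37}i


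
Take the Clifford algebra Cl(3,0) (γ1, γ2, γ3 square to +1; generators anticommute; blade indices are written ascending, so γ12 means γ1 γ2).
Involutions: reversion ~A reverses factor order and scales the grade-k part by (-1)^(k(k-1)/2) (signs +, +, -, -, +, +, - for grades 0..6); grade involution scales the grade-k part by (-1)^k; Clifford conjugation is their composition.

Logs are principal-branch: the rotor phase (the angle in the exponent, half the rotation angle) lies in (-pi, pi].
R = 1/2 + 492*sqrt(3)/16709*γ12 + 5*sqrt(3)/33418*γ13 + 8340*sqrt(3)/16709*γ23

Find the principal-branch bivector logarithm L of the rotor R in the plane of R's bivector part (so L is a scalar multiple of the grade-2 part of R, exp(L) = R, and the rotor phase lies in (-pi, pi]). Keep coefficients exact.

The scalar part of R is 1/2, so the principal-branch rotor phase is pinned; divide the bivector part by its sine to get the unit plane — L is the phase times that plane.
Concretely: cos(phase) = 1/2 gives phase = ±pi/3, and since phase/sin(phase) is even the sign is immaterial: L = (phase/sin(phase)) * <R>_2 = (2*sqrt(3)*pi/9) * <R>_2.
Answer: 328*pi/16709*γ12 + 5*pi/50127*γ13 + 5560*pi/16709*γ23


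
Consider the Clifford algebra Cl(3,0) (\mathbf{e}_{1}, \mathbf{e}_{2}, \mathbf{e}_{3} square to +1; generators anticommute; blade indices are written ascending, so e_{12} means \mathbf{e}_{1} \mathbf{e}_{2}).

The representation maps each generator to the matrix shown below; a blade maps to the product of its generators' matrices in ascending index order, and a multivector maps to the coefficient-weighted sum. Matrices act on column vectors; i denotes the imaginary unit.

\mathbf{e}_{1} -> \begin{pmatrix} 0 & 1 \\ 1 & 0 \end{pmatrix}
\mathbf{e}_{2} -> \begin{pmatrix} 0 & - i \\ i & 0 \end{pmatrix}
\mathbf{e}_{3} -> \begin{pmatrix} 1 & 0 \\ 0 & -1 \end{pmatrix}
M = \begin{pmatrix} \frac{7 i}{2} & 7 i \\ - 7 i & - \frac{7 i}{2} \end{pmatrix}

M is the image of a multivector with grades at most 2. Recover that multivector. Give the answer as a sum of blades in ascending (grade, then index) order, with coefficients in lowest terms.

Method: 1, rho(e_{1}), rho(e_{2}), rho(e_{3}) form a trace-orthogonal basis of the 2x2 complex matrices (tr(X Y) = 2 if X = Y, else 0), so M = m0*1 + m1*rho(e_{1}) + m2*rho(e_{2}) + m3*rho(e_{3}) with m0 = tr(M)/2 = 0, m1 = tr(M rho(e_{1}))/2 = 0, m2 = tr(M rho(e_{2}))/2 = -7, m3 = tr(M rho(e_{3}))/2 = \frac{7 i}{2}.
Multiplying table entries, the bivector images are rho(e_{12}) = i*rho(e_{3}), rho(e_{13}) = -i*rho(e_{2}), rho(e_{23}) = i*rho(e_{1}); with real blade coefficients the real parts of m0..m3 are the coefficients of 1, e_{1}, e_{2}, e_{3} and the imaginary parts give the bivectors (e_{23}: Im m1, e_{13}: -Im m2, e_{12}: Im m3).
Answer: -7 e_{2} + \frac{7}{2} e_{12}


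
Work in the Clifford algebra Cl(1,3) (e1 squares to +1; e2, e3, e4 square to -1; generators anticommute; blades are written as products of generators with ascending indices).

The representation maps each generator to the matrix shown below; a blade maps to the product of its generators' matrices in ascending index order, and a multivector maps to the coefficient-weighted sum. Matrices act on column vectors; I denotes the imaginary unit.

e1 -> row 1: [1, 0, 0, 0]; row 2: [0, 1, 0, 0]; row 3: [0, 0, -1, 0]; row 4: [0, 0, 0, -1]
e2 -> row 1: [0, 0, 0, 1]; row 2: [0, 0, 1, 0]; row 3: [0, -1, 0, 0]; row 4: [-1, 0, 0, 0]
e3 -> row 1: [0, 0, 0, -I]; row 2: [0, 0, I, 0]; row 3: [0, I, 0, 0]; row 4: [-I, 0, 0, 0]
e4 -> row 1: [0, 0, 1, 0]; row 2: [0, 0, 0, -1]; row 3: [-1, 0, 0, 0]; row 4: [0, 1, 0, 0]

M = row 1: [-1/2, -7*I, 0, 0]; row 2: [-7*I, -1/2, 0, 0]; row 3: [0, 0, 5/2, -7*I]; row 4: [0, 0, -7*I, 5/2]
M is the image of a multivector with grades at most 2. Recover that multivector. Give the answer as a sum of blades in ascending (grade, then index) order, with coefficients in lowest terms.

Method: the blade images are trace-orthogonal — tr(rho(e_A) rho(e_B)^-1) = 4 if A = B and 0 otherwise — and rho(e_A)^-1 = (e_A)^2 * rho(e_A) with (e_A)^2 = +1 or -1, so the coefficient of e_A in the preimage is (e_A)^2 * tr(M rho(e_A))/4.
Nonzero projections over blades of grade <= 2: 1: (1)^2 = +1, tr(M 1) = 4, coefficient 1; e1: (e1)^2 = +1, tr(M rho(e1)) = -6, coefficient -3/2; e3 e4: (e3 e4)^2 = -1, tr(M rho(e3 e4)) = -28, coefficient 7. Every other blade of grade <= 2 projects to 0.
Answer: 1 - 3/2*e1 + 7*e3 e4


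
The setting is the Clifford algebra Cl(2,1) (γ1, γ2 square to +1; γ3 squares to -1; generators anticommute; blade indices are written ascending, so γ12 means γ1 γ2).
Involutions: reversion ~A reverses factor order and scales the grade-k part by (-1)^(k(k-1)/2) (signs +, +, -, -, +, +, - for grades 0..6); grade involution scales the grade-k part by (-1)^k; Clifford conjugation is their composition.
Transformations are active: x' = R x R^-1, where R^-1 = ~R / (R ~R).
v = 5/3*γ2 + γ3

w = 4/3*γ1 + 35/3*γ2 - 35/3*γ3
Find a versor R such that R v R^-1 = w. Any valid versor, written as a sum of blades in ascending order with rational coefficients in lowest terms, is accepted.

Reasoning: v^2 = w^2 = 16/9 since conjugation preserves the quadratic form; R = v + w = 4/3*γ1 + 40/3*γ2 - 32/3*γ3 is then valid when invertible, keeping its own part and reversing (v - w)/2.
Answer: 4/3*γ1 + 40/3*γ2 - 32/3*γ3


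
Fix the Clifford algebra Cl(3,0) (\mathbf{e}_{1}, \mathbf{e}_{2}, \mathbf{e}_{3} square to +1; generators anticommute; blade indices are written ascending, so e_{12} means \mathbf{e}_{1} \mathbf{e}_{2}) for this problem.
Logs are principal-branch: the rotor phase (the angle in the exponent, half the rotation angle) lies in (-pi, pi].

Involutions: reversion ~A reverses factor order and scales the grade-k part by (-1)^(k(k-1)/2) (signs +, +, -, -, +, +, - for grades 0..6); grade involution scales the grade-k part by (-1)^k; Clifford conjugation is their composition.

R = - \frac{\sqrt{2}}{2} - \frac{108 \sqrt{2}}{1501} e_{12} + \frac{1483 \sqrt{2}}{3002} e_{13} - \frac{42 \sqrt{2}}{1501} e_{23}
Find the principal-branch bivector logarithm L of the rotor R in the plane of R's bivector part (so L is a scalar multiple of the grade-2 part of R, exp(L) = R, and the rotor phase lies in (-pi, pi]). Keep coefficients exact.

The scalar part of R is - \frac{\sqrt{2}}{2}, which fixes the principal-branch rotor phase; the unit plane is then the bivector part divided by the sine of that phase, and L is that plane scaled by the phase.
Concretely: cos(phase) = - \frac{\sqrt{2}}{2} gives phase = ±\frac{3 \pi}{4}, and since phase/sin(phase) is even the sign is immaterial: L = (phase/sin(phase)) * <R>_2 = (\frac{3 \sqrt{2} \pi}{4}) * <R>_2.
Answer: - \frac{162 \pi}{1501} e_{12} + \frac{4449 \pi}{6004} e_{13} - \frac{63 \pi}{1501} e_{23}
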